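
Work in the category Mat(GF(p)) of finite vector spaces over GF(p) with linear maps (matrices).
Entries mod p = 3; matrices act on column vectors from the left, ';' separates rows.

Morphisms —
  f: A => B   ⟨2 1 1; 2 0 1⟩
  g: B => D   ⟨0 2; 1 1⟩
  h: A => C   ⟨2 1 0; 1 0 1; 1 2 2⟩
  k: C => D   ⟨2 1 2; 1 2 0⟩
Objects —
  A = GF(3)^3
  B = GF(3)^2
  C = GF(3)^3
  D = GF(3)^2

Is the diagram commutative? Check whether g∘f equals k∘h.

1) trace f;g:
  e0=(1,0,0) f=>(2,2) g=>(1,1)
  e1=(0,1,0) f=>(1,0) g=>(0,1)
  e2=(0,0,1) f=>(1,1) g=>(2,2)
  composite₁ = ⟨1 0 2; 1 1 2⟩
2) trace h;k:
  e0=(1,0,0) h=>(2,1,1) k=>(1,1)
  e1=(0,1,0) h=>(1,0,2) k=>(0,1)
  e2=(0,0,1) h=>(0,1,2) k=>(2,2)
  composite₂ = ⟨1 0 2; 1 1 2⟩
Equal? same morphism ✓

Answer: COMMUTES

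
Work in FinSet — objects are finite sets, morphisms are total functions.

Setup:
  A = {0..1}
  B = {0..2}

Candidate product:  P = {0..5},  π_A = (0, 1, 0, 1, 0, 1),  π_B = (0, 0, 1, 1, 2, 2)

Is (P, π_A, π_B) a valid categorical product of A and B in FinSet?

Answer: VALID PRODUCT

Derivation:
|A|·|B| = 2·3 = 6;  |P| = 6
Check the pairing map k ↦ (π_A(k), π_B(k)):
  0 -> (0,0)
  1 -> (1,0)
  2 -> (0,1)
  3 -> (1,1)
  4 -> (0,2)
  5 -> (1,2)
distinct pairs in image: 6 / 6 needed
  → bijection onto A×B; projections well-typed.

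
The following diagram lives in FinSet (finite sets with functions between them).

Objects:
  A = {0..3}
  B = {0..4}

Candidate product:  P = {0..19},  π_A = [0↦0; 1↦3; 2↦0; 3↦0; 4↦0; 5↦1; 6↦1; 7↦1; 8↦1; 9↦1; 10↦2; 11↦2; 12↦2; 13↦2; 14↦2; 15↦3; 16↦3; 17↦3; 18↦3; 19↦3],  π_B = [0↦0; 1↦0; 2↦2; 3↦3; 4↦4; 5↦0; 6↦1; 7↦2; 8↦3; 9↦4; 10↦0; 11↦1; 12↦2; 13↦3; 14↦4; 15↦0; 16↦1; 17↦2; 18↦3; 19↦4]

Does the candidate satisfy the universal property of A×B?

|A|·|B| = 4·5 = 20;  |P| = 20
Check the pairing map k ↦ (π_A(k), π_B(k)):
  0 ↦ (0,0)
  1 ↦ (3,0)
  2 ↦ (0,2)
  3 ↦ (0,3)
  4 ↦ (0,4)
  5 ↦ (1,0)
  6 ↦ (1,1)
  7 ↦ (1,2)
  8 ↦ (1,3)
  9 ↦ (1,4)
  10 ↦ (2,0)
  11 ↦ (2,1)
  12 ↦ (2,2)
  13 ↦ (2,3)
  14 ↦ (2,4)
  15 ↦ (3,0)  ✗ repeats pair of k=1
  16 ↦ (3,1)
  17 ↦ (3,2)
  18 ↦ (3,3)
  19 ↦ (3,4)
distinct pairs in image: 19 / 20 needed
  → (3,0) hit at k=1 and k=15

Answer: NOT A VALID PRODUCT — duplicate pair at indices 15,1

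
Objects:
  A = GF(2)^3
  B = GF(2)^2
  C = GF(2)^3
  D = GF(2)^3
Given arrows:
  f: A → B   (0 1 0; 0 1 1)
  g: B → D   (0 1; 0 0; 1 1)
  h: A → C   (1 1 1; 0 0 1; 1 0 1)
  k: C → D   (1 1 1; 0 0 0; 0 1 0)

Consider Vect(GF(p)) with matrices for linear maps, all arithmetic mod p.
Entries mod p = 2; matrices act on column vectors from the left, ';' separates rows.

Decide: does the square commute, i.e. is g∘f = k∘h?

Answer: COMMUTES

Work:
Along f;g (path 1):
  e0=(1,0,0) f→(0,0) g→(0,0,0)
  e1=(0,1,0) f→(1,1) g→(1,0,0)
  e2=(0,0,1) f→(0,1) g→(1,0,1)
  result₁ = (0 1 1; 0 0 0; 0 0 1)
Along h;k (path 2):
  e0=(1,0,0) h→(1,0,1) k→(0,0,0)
  e1=(0,1,0) h→(1,0,0) k→(1,0,0)
  e2=(0,0,1) h→(1,1,1) k→(1,0,1)
  result₂ = (0 1 1; 0 0 0; 0 0 1)
Equal? YES — commutes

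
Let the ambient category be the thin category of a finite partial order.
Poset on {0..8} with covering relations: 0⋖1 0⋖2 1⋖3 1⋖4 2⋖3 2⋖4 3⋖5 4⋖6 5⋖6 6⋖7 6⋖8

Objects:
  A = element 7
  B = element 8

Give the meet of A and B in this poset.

Lower bounds of A=7 and B=8: {0,1,2,3,4,5,6}
  0 ≤ 6
  1 ≤ 6
  2 ≤ 6
  3 ≤ 6
  4 ≤ 6
  5 ≤ 6
  6 ≤ 6
glb = 6

Answer: A∧B = 6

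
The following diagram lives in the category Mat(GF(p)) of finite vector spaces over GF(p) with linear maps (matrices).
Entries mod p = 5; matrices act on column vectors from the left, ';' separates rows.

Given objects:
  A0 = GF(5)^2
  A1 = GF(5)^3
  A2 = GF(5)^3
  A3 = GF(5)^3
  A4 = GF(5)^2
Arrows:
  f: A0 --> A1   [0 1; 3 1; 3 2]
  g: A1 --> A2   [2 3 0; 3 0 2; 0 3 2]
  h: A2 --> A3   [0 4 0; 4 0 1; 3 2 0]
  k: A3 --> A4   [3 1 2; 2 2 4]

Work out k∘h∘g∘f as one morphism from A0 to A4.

  e0=(1,0) f-->(0,3,3) g-->(4,1,0) h-->(4,1,4) k-->(1,1)
  e1=(0,1) f-->(1,1,2) g-->(0,2,2) h-->(3,2,4) k-->(4,1)
result: [1 4; 1 1]

Answer: [1 4; 1 1]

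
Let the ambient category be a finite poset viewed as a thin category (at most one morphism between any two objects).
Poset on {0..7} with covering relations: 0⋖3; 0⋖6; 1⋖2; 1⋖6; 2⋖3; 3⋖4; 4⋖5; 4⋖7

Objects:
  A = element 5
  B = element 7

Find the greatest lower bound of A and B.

Answer: A∧B = 4

Work:
{x : x⊑A ∧ x⊑B} = {0,1,2,3,4}  (A=5, B=7)
  0 ⊑ 4
  1 ⊑ 4
  2 ⊑ 4
  3 ⊑ 4
  4 ⊑ 4
glb = 4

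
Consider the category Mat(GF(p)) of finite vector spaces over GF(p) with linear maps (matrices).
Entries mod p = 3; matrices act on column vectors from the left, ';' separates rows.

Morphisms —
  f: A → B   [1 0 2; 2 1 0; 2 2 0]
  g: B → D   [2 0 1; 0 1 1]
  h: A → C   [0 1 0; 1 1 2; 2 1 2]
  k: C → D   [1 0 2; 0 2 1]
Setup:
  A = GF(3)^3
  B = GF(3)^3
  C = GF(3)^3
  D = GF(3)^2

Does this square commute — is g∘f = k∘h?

Answer: DOES NOT COMMUTE

Trace:
Along f;g (path 1):
  e0=⟨1,0,0⟩ f→⟨1,2,2⟩ g→⟨1,1⟩
  e1=⟨0,1,0⟩ f→⟨0,1,2⟩ g→⟨2,0⟩
  e2=⟨0,0,1⟩ f→⟨2,0,0⟩ g→⟨1,0⟩
  result₁ = [1 2 1; 1 0 0]
Along h;k (path 2):
  e0=⟨1,0,0⟩ h→⟨0,1,2⟩ k→⟨1,1⟩
  e1=⟨0,1,0⟩ h→⟨1,1,1⟩ k→⟨0,0⟩
  e2=⟨0,0,1⟩ h→⟨0,2,2⟩ k→⟨1,0⟩
  result₂ = [1 0 1; 1 0 0]
Equal? NO — does not commute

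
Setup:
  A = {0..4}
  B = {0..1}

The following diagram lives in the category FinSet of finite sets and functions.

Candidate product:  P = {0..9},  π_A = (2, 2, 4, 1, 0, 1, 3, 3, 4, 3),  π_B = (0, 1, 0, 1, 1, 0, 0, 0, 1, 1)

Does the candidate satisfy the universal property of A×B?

|A|·|B| = 5·2 = 10;  |P| = 10
Check the pairing map k ↦ (π_A(k), π_B(k)):
  0 : (2,0)
  1 : (2,1)
  2 : (4,0)
  3 : (1,1)
  4 : (0,1)
  5 : (1,0)
  6 : (3,0)
  7 : (3,0)  ✗ repeats pair of k=6
  8 : (4,1)
  9 : (3,1)
distinct pairs in image: 9 / 10 needed
  → (3,0) hit at k=6 and k=7

Answer: NOT A VALID PRODUCT — duplicate pair at indices 6,7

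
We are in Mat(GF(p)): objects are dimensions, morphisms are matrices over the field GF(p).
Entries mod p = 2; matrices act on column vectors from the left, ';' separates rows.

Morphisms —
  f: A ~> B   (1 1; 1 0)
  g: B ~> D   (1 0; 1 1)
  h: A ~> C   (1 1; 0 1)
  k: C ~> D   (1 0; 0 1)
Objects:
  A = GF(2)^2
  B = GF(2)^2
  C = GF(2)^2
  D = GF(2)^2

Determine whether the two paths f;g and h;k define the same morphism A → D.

Answer: COMMUTES

Derivation:
Along f;g (path 1):
  e0=(1,0) f~>(1,1) g~>(1,0)
  e1=(0,1) f~>(1,0) g~>(1,1)
  result₁ = (1 1; 0 1)
Along h;k (path 2):
  e0=(1,0) h~>(1,0) k~>(1,0)
  e1=(0,1) h~>(1,1) k~>(1,1)
  result₂ = (1 1; 0 1)
Equal? equal; square commutes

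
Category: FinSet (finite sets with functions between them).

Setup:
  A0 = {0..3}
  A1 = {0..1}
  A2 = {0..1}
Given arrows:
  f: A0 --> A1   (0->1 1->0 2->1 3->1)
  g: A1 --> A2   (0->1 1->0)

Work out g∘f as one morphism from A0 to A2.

Answer: (0->0 1->1 2->0 3->0)

Work:
  0 f-->1 g-->0
  1 f-->0 g-->1
  2 f-->1 g-->0
  3 f-->1 g-->0
composite: (0->0 1->1 2->0 3->0)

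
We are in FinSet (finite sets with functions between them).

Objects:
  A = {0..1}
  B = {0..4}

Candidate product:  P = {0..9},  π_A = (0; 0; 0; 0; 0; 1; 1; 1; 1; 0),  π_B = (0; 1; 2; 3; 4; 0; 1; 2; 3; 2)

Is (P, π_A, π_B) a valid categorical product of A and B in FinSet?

Answer: NOT A VALID PRODUCT — duplicate pair at indices 2,9

Derivation:
|A|·|B| = 2·5 = 10;  |P| = 10
Check the pairing map k ↦ (π_A(k), π_B(k)):
  0 ↦ (0,0)
  1 ↦ (0,1)
  2 ↦ (0,2)
  3 ↦ (0,3)
  4 ↦ (0,4)
  5 ↦ (1,0)
  6 ↦ (1,1)
  7 ↦ (1,2)
  8 ↦ (1,3)
  9 ↦ (0,2)  ✗ repeats pair of k=2
distinct pairs in image: 9 / 10 needed
  → (0,2) hit at k=2 and k=9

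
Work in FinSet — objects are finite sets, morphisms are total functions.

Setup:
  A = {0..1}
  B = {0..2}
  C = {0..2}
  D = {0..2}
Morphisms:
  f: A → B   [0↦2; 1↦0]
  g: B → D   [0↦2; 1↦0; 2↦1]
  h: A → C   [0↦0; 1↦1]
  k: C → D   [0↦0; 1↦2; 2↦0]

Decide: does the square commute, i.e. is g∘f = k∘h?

Answer: DOES NOT COMMUTE

Trace:
Path 1 = f;g:
  0 f→2 g→1
  1 f→0 g→2
  ⟦path⟧₁ = [0↦1; 1↦2]
Path 2 = h;k:
  0 h→0 k→0
  1 h→1 k→2
  ⟦path⟧₂ = [0↦0; 1↦2]
Equal? distinct morphisms ✗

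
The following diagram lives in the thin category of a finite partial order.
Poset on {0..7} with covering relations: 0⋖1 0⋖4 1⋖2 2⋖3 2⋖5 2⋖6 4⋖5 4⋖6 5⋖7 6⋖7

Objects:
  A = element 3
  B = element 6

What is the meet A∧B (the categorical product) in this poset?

Answer: A∧B = 2

Work:
{x : x<=A ∧ x<=B} = {0,1,2}  (A=3, B=6)
  0 <= 2
  1 <= 2
  2 <= 2
glb = 2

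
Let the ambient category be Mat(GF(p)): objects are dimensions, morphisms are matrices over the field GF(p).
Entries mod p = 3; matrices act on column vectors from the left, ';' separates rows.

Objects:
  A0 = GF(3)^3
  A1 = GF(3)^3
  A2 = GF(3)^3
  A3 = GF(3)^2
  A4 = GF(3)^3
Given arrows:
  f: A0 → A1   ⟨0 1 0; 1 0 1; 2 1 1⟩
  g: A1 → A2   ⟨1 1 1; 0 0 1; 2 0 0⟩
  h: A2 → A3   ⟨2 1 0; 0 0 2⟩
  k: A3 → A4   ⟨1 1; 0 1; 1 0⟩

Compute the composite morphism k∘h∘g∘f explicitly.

  e0=(1,0,0) f→(0,1,2) g→(0,2,0) h→(2,0) k→(2,0,2)
  e1=(0,1,0) f→(1,0,1) g→(2,1,2) h→(2,1) k→(0,1,2)
  e2=(0,0,1) f→(0,1,1) g→(2,1,0) h→(2,0) k→(2,0,2)
result: ⟨2 0 2; 0 1 0; 2 2 2⟩

Answer: ⟨2 0 2; 0 1 0; 2 2 2⟩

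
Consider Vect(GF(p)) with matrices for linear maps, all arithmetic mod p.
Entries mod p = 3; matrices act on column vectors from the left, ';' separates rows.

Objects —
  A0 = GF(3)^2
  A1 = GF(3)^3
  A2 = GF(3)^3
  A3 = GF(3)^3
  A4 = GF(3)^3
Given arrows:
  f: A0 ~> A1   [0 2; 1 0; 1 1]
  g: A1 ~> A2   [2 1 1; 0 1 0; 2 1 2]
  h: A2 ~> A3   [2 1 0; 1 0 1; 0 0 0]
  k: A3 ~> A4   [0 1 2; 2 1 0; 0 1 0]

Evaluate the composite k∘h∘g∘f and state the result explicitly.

Answer: [2 2; 0 1; 2 2]

Work:
  e0=[1,0] f~>[0,1,1] g~>[2,1,0] h~>[2,2,0] k~>[2,0,2]
  e1=[0,1] f~>[2,0,1] g~>[2,0,0] h~>[1,2,0] k~>[2,1,2]
⟦path⟧: [2 2; 0 1; 2 2]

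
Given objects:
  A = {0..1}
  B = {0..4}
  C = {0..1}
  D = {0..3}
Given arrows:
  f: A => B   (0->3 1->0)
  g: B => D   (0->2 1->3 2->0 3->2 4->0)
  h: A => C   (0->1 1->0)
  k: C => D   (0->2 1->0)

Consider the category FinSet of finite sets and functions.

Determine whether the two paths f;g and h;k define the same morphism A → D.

Along f;g (path 1):
  0 f=>3 g=>2
  1 f=>0 g=>2
  composite₁ = (0->2 1->2)
Along h;k (path 2):
  0 h=>1 k=>0
  1 h=>0 k=>2
  composite₂ = (0->0 1->2)
Equal? differ; not commutative

Answer: DOES NOT COMMUTE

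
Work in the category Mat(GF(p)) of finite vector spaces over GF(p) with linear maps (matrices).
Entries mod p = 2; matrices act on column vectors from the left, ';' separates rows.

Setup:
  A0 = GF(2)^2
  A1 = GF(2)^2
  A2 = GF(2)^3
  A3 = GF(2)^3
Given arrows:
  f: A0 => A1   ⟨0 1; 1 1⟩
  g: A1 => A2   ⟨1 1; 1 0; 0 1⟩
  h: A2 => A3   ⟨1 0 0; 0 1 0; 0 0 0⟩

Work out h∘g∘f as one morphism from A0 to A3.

  e0=[1,0] f=>[0,1] g=>[1,0,1] h=>[1,0,0]
  e1=[0,1] f=>[1,1] g=>[0,1,1] h=>[0,1,0]
⟦path⟧: ⟨1 0; 0 1; 0 0⟩

Answer: ⟨1 0; 0 1; 0 0⟩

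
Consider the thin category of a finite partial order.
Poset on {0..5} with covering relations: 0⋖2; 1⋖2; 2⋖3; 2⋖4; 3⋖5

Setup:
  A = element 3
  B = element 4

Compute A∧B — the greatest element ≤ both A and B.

Answer: A∧B = 2

Derivation:
{x : x≤A ∧ x≤B} = {0,1,2}  (A=3, B=4)
  0 ≤ 2
  1 ≤ 2
  2 ≤ 2
glb = 2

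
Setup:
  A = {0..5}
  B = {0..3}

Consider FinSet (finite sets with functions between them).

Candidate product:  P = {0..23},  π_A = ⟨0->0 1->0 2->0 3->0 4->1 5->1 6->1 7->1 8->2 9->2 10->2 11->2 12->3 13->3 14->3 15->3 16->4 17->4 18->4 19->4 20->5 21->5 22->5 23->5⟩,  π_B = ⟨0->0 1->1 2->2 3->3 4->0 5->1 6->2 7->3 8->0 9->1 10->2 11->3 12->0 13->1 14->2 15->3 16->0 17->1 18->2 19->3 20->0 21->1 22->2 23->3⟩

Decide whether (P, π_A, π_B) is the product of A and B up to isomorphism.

Answer: VALID PRODUCT

Trace:
|A|·|B| = 6·4 = 24;  |P| = 24
Check the pairing map k ↦ (π_A(k), π_B(k)):
  0 -> (0,0)
  1 -> (0,1)
  2 -> (0,2)
  3 -> (0,3)
  4 -> (1,0)
  5 -> (1,1)
  6 -> (1,2)
  7 -> (1,3)
  8 -> (2,0)
  9 -> (2,1)
  10 -> (2,2)
  11 -> (2,3)
  12 -> (3,0)
  13 -> (3,1)
  14 -> (3,2)
  15 -> (3,3)
  16 -> (4,0)
  17 -> (4,1)
  18 -> (4,2)
  19 -> (4,3)
  20 -> (5,0)
  21 -> (5,1)
  22 -> (5,2)
  23 -> (5,3)
distinct pairs in image: 24 / 24 needed
  → bijection onto A×B; projections well-typed.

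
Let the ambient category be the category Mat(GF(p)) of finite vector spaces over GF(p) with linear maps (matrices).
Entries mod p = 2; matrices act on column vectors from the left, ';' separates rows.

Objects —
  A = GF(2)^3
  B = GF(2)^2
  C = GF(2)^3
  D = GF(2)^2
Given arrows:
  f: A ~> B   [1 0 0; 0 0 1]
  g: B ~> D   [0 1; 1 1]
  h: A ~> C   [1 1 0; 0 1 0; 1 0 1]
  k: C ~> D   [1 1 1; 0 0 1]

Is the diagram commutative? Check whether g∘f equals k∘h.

Along f;g (path 1):
  e0=(1,0,0) f~>(1,0) g~>(0,1)
  e1=(0,1,0) f~>(0,0) g~>(0,0)
  e2=(0,0,1) f~>(0,1) g~>(1,1)
  composite₁ = [0 0 1; 1 0 1]
Along h;k (path 2):
  e0=(1,0,0) h~>(1,0,1) k~>(0,1)
  e1=(0,1,0) h~>(1,1,0) k~>(0,0)
  e2=(0,0,1) h~>(0,0,1) k~>(1,1)
  composite₂ = [0 0 1; 1 0 1]
Equal? same morphism ✓

Answer: COMMUTES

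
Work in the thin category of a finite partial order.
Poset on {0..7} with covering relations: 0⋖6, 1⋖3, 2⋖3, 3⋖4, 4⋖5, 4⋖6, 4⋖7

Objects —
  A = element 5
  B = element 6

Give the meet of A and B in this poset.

Answer: A∧B = 4

Derivation:
{x : x<=A ∧ x<=B} = {1,2,3,4}  (A=5, B=6)
  1 <= 4
  2 <= 4
  3 <= 4
  4 <= 4
glb = 4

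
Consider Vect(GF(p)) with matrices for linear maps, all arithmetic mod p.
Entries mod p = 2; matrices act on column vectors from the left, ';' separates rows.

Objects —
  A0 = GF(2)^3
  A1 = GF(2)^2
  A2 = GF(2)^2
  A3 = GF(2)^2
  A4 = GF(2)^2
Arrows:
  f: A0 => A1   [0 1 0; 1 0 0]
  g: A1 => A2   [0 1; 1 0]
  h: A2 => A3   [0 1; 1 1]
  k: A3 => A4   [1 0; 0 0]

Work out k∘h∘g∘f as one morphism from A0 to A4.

  e0=[1,0,0] f=>[0,1] g=>[1,0] h=>[0,1] k=>[0,0]
  e1=[0,1,0] f=>[1,0] g=>[0,1] h=>[1,1] k=>[1,0]
  e2=[0,0,1] f=>[0,0] g=>[0,0] h=>[0,0] k=>[0,0]
composite: [0 1 0; 0 0 0]

Answer: [0 1 0; 0 0 0]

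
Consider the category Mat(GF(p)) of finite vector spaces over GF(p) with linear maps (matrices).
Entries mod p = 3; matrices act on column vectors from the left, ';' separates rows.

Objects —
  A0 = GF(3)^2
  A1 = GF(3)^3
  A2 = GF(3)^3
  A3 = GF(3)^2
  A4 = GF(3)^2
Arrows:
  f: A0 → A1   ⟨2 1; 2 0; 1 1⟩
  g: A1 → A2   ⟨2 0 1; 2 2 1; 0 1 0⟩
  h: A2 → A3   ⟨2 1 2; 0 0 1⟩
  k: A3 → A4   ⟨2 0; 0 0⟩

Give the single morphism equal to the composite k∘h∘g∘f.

  e0=(1,0) f→(2,2,1) g→(2,0,2) h→(2,2) k→(1,0)
  e1=(0,1) f→(1,0,1) g→(0,0,0) h→(0,0) k→(0,0)
⟦path⟧: ⟨1 0; 0 0⟩

Answer: ⟨1 0; 0 0⟩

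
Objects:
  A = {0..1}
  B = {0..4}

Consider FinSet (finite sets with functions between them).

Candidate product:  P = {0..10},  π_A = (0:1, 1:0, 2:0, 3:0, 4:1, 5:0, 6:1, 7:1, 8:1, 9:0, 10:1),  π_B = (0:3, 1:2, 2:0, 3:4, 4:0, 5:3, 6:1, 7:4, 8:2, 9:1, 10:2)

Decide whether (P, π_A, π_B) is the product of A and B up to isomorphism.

|A|·|B| = 2·5 = 10;  |P| = 11
  → cardinalities differ; no bijection possible.

Answer: NOT A VALID PRODUCT — |P|=11 ≠ |A|·|B|=10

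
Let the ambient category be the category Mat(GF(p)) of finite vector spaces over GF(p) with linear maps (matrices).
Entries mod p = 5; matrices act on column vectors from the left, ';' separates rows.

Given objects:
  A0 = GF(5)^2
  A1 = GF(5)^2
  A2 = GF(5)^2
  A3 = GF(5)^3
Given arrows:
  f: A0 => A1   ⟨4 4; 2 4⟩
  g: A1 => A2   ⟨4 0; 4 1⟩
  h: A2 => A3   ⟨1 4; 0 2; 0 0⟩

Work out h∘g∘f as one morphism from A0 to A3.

  e0=[1,0] f=>[4,2] g=>[1,3] h=>[3,1,0]
  e1=[0,1] f=>[4,4] g=>[1,0] h=>[1,0,0]
⟦path⟧: ⟨3 1; 1 0; 0 0⟩

Answer: ⟨3 1; 1 0; 0 0⟩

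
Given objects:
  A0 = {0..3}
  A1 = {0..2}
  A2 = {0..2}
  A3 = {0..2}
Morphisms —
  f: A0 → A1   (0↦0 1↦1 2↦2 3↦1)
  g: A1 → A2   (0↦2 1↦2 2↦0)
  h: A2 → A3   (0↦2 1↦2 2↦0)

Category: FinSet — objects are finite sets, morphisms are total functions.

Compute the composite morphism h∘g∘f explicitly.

  0 f→0 g→2 h→0
  1 f→1 g→2 h→0
  2 f→2 g→0 h→2
  3 f→1 g→2 h→0
composite: (0↦0 1↦0 2↦2 3↦0)

Answer: (0↦0 1↦0 2↦2 3↦0)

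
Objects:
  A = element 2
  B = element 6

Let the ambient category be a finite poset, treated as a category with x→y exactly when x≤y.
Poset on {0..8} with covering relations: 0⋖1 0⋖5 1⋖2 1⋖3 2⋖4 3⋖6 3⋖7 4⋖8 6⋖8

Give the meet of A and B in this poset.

Answer: A∧B = 1

Derivation:
{x : x≤A ∧ x≤B} = {0,1}  (A=2, B=6)
  0 ≤ 1
  1 ≤ 1
glb = 1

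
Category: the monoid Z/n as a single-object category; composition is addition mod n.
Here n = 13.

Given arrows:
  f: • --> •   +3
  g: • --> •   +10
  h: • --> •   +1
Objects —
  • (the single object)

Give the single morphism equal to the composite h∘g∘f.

  0 +3≡3 +10≡0 +1≡1  (mod 13)
⟦path⟧: +1

Answer: +1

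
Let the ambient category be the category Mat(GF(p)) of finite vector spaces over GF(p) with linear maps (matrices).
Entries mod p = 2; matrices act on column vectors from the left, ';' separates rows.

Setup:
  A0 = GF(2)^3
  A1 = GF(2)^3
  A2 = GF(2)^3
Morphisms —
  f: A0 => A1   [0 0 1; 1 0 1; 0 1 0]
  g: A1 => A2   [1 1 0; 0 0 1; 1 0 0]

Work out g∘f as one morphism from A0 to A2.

Answer: [1 0 0; 0 1 0; 0 0 1]

Derivation:
  e0=⟨1,0,0⟩ f=>⟨0,1,0⟩ g=>⟨1,0,0⟩
  e1=⟨0,1,0⟩ f=>⟨0,0,1⟩ g=>⟨0,1,0⟩
  e2=⟨0,0,1⟩ f=>⟨1,1,0⟩ g=>⟨0,0,1⟩
⟦path⟧: [1 0 0; 0 1 0; 0 0 1]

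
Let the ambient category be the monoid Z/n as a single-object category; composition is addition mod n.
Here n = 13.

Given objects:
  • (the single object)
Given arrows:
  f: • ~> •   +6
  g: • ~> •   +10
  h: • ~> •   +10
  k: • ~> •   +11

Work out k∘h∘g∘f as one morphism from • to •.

Answer: +11

Derivation:
  0 +6≡6 +10≡3 +10≡0 +11≡11  (mod 13)
composite: +11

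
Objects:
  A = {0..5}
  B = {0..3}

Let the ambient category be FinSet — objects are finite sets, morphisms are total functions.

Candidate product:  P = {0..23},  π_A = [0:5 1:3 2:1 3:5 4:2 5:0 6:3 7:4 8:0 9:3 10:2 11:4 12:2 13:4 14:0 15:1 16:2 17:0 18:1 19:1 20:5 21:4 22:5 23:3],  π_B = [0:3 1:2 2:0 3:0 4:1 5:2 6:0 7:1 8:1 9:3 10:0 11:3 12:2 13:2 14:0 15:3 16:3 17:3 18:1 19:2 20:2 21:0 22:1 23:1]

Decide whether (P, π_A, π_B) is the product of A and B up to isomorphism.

Answer: VALID PRODUCT

Trace:
|A|·|B| = 6·4 = 24;  |P| = 24
Check the pairing map k ↦ (π_A(k), π_B(k)):
  0 : (5,3)
  1 : (3,2)
  2 : (1,0)
  3 : (5,0)
  4 : (2,1)
  5 : (0,2)
  6 : (3,0)
  7 : (4,1)
  8 : (0,1)
  9 : (3,3)
  10 : (2,0)
  11 : (4,3)
  12 : (2,2)
  13 : (4,2)
  14 : (0,0)
  15 : (1,3)
  16 : (2,3)
  17 : (0,3)
  18 : (1,1)
  19 : (1,2)
  20 : (5,2)
  21 : (4,0)
  22 : (5,1)
  23 : (3,1)
distinct pairs in image: 24 / 24 needed
  → bijection onto A×B; projections well-typed.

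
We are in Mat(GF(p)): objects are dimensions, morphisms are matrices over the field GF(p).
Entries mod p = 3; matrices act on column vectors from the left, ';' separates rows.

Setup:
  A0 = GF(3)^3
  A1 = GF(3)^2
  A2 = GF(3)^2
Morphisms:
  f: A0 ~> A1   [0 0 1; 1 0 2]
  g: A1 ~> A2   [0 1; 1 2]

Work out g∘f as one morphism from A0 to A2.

  e0=(1,0,0) f~>(0,1) g~>(1,2)
  e1=(0,1,0) f~>(0,0) g~>(0,0)
  e2=(0,0,1) f~>(1,2) g~>(2,2)
⟦path⟧: [1 0 2; 2 0 2]

Answer: [1 0 2; 2 0 2]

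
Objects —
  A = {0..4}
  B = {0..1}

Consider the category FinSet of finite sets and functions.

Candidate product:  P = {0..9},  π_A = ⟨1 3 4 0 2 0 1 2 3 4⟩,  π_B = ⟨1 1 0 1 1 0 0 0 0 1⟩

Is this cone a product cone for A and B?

|A|·|B| = 5·2 = 10;  |P| = 10
Check the pairing map k ↦ (π_A(k), π_B(k)):
  0 -> (1,1)
  1 -> (3,1)
  2 -> (4,0)
  3 -> (0,1)
  4 -> (2,1)
  5 -> (0,0)
  6 -> (1,0)
  7 -> (2,0)
  8 -> (3,0)
  9 -> (4,1)
distinct pairs in image: 10 / 10 needed
  → bijection onto A×B; projections well-typed.

Answer: VALID PRODUCT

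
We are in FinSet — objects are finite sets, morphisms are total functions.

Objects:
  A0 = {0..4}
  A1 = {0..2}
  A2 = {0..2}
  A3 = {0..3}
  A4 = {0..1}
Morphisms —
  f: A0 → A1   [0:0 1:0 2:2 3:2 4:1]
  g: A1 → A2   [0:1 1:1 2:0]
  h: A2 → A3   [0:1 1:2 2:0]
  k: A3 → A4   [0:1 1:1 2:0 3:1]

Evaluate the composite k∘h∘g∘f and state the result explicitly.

  0 f→0 g→1 h→2 k→0
  1 f→0 g→1 h→2 k→0
  2 f→2 g→0 h→1 k→1
  3 f→2 g→0 h→1 k→1
  4 f→1 g→1 h→2 k→0
result: [0:0 1:0 2:1 3:1 4:0]

Answer: [0:0 1:0 2:1 3:1 4:0]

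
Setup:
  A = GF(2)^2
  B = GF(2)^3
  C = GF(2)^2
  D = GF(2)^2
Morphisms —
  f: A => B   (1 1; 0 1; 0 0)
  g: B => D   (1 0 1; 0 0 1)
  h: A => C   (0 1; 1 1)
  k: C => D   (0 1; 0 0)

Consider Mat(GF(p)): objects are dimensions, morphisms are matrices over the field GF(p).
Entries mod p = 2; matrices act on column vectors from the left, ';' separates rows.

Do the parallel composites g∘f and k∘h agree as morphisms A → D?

Answer: COMMUTES

Work:
1) trace f;g:
  e0=⟨1,0⟩ f=>⟨1,0,0⟩ g=>⟨1,0⟩
  e1=⟨0,1⟩ f=>⟨1,1,0⟩ g=>⟨1,0⟩
  ⟦path⟧₁ = (1 1; 0 0)
2) trace h;k:
  e0=⟨1,0⟩ h=>⟨0,1⟩ k=>⟨1,0⟩
  e1=⟨0,1⟩ h=>⟨1,1⟩ k=>⟨1,0⟩
  ⟦path⟧₂ = (1 1; 0 0)
Equal? equal; square commutes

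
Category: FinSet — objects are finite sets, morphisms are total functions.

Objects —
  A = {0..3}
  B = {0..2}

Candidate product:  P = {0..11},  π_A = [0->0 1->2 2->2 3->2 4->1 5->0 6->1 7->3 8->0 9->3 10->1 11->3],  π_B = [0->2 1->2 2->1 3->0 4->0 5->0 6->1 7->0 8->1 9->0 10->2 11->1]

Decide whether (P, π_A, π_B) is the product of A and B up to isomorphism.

|A|·|B| = 4·3 = 12;  |P| = 12
Check the pairing map k ↦ (π_A(k), π_B(k)):
  0 -> (0,2)
  1 -> (2,2)
  2 -> (2,1)
  3 -> (2,0)
  4 -> (1,0)
  5 -> (0,0)
  6 -> (1,1)
  7 -> (3,0)
  8 -> (0,1)
  9 -> (3,0)  ✗ repeats pair of k=7
  10 -> (1,2)
  11 -> (3,1)
distinct pairs in image: 11 / 12 needed
  → (3,0) hit at k=7 and k=9

Answer: NOT A VALID PRODUCT — duplicate pair at indices 9,7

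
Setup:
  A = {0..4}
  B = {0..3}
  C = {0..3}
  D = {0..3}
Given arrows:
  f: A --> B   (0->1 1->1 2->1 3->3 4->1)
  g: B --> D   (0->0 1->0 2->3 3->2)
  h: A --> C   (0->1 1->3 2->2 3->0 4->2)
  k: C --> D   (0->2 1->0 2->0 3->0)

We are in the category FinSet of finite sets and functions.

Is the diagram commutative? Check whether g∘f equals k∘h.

Answer: COMMUTES

Trace:
Along f;g (path 1):
  0 f-->1 g-->0
  1 f-->1 g-->0
  2 f-->1 g-->0
  3 f-->3 g-->2
  4 f-->1 g-->0
  ⟦path⟧₁ = (0->0 1->0 2->0 3->2 4->0)
Along h;k (path 2):
  0 h-->1 k-->0
  1 h-->3 k-->0
  2 h-->2 k-->0
  3 h-->0 k-->2
  4 h-->2 k-->0
  ⟦path⟧₂ = (0->0 1->0 2->0 3->2 4->0)
Equal? equal; square commutes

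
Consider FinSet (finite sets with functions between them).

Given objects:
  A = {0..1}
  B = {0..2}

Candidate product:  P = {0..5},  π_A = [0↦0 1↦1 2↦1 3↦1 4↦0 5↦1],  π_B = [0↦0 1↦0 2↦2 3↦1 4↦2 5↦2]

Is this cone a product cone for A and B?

Answer: NOT A VALID PRODUCT — duplicate pair at indices 5,2

Trace:
|A|·|B| = 2·3 = 6;  |P| = 6
Check the pairing map k ↦ (π_A(k), π_B(k)):
  0 ↦ (0,0)
  1 ↦ (1,0)
  2 ↦ (1,2)
  3 ↦ (1,1)
  4 ↦ (0,2)
  5 ↦ (1,2)  ✗ repeats pair of k=2
distinct pairs in image: 5 / 6 needed
  → (1,2) hit at k=2 and k=5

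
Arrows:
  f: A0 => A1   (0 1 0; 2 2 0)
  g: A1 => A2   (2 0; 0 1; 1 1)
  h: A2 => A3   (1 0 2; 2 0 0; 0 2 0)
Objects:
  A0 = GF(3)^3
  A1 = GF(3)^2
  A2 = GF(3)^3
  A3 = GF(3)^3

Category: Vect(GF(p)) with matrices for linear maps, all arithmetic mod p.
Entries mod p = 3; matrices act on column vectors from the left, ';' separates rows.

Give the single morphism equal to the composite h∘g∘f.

Answer: (1 2 0; 0 1 0; 1 1 0)

Trace:
  e0=⟨1,0,0⟩ f=>⟨0,2⟩ g=>⟨0,2,2⟩ h=>⟨1,0,1⟩
  e1=⟨0,1,0⟩ f=>⟨1,2⟩ g=>⟨2,2,0⟩ h=>⟨2,1,1⟩
  e2=⟨0,0,1⟩ f=>⟨0,0⟩ g=>⟨0,0,0⟩ h=>⟨0,0,0⟩
composite: (1 2 0; 0 1 0; 1 1 0)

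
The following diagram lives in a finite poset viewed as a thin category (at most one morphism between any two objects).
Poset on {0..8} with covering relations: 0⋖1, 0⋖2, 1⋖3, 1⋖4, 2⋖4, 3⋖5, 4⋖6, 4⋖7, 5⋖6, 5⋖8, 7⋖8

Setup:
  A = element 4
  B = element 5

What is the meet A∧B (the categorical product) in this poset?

{x : x≤A ∧ x≤B} = {0,1}  (A=4, B=5)
  0 ≤ 1
  1 ≤ 1
glb = 1

Answer: A∧B = 1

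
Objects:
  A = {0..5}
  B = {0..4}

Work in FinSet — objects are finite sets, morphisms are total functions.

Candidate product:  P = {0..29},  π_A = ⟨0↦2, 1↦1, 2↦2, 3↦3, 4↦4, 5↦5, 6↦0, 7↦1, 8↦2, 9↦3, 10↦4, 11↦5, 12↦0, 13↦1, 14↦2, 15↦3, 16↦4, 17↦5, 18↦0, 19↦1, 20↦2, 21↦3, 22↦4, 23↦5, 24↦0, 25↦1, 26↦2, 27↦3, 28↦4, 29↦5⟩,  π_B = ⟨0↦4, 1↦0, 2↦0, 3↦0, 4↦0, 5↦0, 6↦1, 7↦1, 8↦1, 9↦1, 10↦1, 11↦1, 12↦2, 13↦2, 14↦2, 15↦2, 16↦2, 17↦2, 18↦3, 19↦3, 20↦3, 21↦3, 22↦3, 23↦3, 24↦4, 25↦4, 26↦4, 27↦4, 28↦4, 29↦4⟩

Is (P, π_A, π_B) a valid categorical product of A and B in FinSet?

Answer: NOT A VALID PRODUCT — duplicate pair at indices 26,0

Trace:
|A|·|B| = 6·5 = 30;  |P| = 30
Check the pairing map k ↦ (π_A(k), π_B(k)):
  0 ↦ (2,4)
  1 ↦ (1,0)
  2 ↦ (2,0)
  3 ↦ (3,0)
  4 ↦ (4,0)
  5 ↦ (5,0)
  6 ↦ (0,1)
  7 ↦ (1,1)
  8 ↦ (2,1)
  9 ↦ (3,1)
  10 ↦ (4,1)
  11 ↦ (5,1)
  12 ↦ (0,2)
  13 ↦ (1,2)
  14 ↦ (2,2)
  15 ↦ (3,2)
  16 ↦ (4,2)
  17 ↦ (5,2)
  18 ↦ (0,3)
  19 ↦ (1,3)
  20 ↦ (2,3)
  21 ↦ (3,3)
  22 ↦ (4,3)
  23 ↦ (5,3)
  24 ↦ (0,4)
  25 ↦ (1,4)
  26 ↦ (2,4)  ✗ repeats pair of k=0
  27 ↦ (3,4)
  28 ↦ (4,4)
  29 ↦ (5,4)
distinct pairs in image: 29 / 30 needed
  → (2,4) hit at k=0 and k=26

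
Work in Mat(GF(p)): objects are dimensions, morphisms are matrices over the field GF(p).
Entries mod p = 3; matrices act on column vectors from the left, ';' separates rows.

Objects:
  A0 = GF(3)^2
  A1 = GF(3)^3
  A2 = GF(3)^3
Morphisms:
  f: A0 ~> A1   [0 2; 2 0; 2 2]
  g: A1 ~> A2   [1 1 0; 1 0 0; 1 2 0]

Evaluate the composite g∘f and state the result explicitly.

Answer: [2 2; 0 2; 1 2]

Derivation:
  e0=[1,0] f~>[0,2,2] g~>[2,0,1]
  e1=[0,1] f~>[2,0,2] g~>[2,2,2]
composite: [2 2; 0 2; 1 2]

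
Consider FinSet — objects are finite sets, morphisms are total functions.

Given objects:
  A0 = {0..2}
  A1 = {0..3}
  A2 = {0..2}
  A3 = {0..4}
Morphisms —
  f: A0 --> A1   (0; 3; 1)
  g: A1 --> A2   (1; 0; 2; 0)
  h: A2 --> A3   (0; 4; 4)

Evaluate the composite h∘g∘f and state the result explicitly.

  0 f-->0 g-->1 h-->4
  1 f-->3 g-->0 h-->0
  2 f-->1 g-->0 h-->0
⟦path⟧: (4; 0; 0)

Answer: (4; 0; 0)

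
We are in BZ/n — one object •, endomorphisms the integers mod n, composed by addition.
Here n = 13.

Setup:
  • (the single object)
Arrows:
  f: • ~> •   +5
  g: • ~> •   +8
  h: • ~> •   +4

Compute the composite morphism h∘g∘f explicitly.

  0 +5≡5 +8≡0 +4≡4  (mod 13)
composite: +4

Answer: +4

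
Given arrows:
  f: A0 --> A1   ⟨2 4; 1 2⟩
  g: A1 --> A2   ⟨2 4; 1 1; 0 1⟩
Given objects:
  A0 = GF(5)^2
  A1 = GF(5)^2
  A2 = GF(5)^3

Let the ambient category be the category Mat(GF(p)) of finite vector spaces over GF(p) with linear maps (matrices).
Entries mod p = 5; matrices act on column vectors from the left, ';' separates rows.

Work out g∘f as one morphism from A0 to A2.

  e0=⟨1,0⟩ f-->⟨2,1⟩ g-->⟨3,3,1⟩
  e1=⟨0,1⟩ f-->⟨4,2⟩ g-->⟨1,1,2⟩
result: ⟨3 1; 3 1; 1 2⟩

Answer: ⟨3 1; 3 1; 1 2⟩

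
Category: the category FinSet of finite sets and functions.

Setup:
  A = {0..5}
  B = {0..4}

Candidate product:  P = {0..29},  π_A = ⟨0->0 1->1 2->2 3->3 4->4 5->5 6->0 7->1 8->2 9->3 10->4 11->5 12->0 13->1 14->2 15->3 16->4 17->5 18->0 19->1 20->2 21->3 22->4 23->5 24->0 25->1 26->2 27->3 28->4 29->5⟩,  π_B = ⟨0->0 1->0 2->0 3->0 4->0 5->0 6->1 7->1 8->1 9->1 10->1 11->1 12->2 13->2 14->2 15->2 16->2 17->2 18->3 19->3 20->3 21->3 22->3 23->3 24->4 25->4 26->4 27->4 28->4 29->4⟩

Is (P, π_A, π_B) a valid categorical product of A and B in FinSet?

|A|·|B| = 6·5 = 30;  |P| = 30
Check the pairing map k ↦ (π_A(k), π_B(k)):
  0 -> (0,0)
  1 -> (1,0)
  2 -> (2,0)
  3 -> (3,0)
  4 -> (4,0)
  5 -> (5,0)
  6 -> (0,1)
  7 -> (1,1)
  8 -> (2,1)
  9 -> (3,1)
  10 -> (4,1)
  11 -> (5,1)
  12 -> (0,2)
  13 -> (1,2)
  14 -> (2,2)
  15 -> (3,2)
  16 -> (4,2)
  17 -> (5,2)
  18 -> (0,3)
  19 -> (1,3)
  20 -> (2,3)
  21 -> (3,3)
  22 -> (4,3)
  23 -> (5,3)
  24 -> (0,4)
  25 -> (1,4)
  26 -> (2,4)
  27 -> (3,4)
  28 -> (4,4)
  29 -> (5,4)
distinct pairs in image: 30 / 30 needed
  → bijection onto A×B; projections well-typed.

Answer: VALID PRODUCT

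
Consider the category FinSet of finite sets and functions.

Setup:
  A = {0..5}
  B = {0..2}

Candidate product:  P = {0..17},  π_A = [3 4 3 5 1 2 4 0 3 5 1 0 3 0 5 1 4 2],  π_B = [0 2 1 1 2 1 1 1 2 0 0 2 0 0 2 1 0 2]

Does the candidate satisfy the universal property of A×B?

Answer: NOT A VALID PRODUCT — duplicate pair at indices 12,0

Work:
|A|·|B| = 6·3 = 18;  |P| = 18
Check the pairing map k ↦ (π_A(k), π_B(k)):
  0 ↦ (3,0)
  1 ↦ (4,2)
  2 ↦ (3,1)
  3 ↦ (5,1)
  4 ↦ (1,2)
  5 ↦ (2,1)
  6 ↦ (4,1)
  7 ↦ (0,1)
  8 ↦ (3,2)
  9 ↦ (5,0)
  10 ↦ (1,0)
  11 ↦ (0,2)
  12 ↦ (3,0)  ✗ repeats pair of k=0
  13 ↦ (0,0)
  14 ↦ (5,2)
  15 ↦ (1,1)
  16 ↦ (4,0)
  17 ↦ (2,2)
distinct pairs in image: 17 / 18 needed
  → (3,0) hit at k=0 and k=12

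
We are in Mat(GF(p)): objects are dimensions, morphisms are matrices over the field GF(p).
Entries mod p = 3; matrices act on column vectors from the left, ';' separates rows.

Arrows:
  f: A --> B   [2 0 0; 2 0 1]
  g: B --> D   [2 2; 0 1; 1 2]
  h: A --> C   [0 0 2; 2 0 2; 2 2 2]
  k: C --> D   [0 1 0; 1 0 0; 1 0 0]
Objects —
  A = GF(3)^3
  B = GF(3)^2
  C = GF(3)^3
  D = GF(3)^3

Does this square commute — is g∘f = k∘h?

Answer: DOES NOT COMMUTE

Trace:
Path 1 = f;g:
  e0=[1,0,0] f-->[2,2] g-->[2,2,0]
  e1=[0,1,0] f-->[0,0] g-->[0,0,0]
  e2=[0,0,1] f-->[0,1] g-->[2,1,2]
  result₁ = [2 0 2; 2 0 1; 0 0 2]
Path 2 = h;k:
  e0=[1,0,0] h-->[0,2,2] k-->[2,0,0]
  e1=[0,1,0] h-->[0,0,2] k-->[0,0,0]
  e2=[0,0,1] h-->[2,2,2] k-->[2,2,2]
  result₂ = [2 0 2; 0 0 2; 0 0 2]
Equal? NO — does not commute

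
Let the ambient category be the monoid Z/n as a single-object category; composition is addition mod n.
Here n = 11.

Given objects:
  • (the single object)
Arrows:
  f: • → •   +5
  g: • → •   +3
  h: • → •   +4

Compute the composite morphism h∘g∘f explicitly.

Answer: +1

Work:
  0 +5≡5 +3≡8 +4≡1  (mod 11)
result: +1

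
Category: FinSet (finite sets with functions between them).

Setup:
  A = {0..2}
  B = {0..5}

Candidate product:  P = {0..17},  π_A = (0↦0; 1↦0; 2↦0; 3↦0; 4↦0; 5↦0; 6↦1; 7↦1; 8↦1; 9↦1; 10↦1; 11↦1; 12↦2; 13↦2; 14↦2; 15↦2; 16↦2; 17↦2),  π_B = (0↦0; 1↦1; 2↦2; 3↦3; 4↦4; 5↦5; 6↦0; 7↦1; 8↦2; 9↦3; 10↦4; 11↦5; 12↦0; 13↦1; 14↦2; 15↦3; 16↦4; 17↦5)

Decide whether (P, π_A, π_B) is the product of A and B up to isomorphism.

|A|·|B| = 3·6 = 18;  |P| = 18
Check the pairing map k ↦ (π_A(k), π_B(k)):
  0 ↦ (0,0)
  1 ↦ (0,1)
  2 ↦ (0,2)
  3 ↦ (0,3)
  4 ↦ (0,4)
  5 ↦ (0,5)
  6 ↦ (1,0)
  7 ↦ (1,1)
  8 ↦ (1,2)
  9 ↦ (1,3)
  10 ↦ (1,4)
  11 ↦ (1,5)
  12 ↦ (2,0)
  13 ↦ (2,1)
  14 ↦ (2,2)
  15 ↦ (2,3)
  16 ↦ (2,4)
  17 ↦ (2,5)
distinct pairs in image: 18 / 18 needed
  → bijection onto A×B; projections well-typed.

Answer: VALID PRODUCT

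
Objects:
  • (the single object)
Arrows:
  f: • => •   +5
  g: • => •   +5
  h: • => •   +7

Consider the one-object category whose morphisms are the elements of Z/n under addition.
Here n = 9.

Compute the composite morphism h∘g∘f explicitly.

Answer: +8

Work:
  0 +5≡5 +5≡1 +7≡8  (mod 9)
composite: +8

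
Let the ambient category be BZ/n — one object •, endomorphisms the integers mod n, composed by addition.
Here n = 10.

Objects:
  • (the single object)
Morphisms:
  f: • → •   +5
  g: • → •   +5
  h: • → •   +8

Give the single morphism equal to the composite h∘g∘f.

  0 +5≡5 +5≡0 +8≡8  (mod 10)
result: +8

Answer: +8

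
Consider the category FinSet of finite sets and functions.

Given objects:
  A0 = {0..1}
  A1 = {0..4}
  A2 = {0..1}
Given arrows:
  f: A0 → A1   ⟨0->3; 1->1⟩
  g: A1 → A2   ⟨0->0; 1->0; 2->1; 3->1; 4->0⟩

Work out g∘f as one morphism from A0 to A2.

Answer: ⟨0->1; 1->0⟩

Derivation:
  0 f→3 g→1
  1 f→1 g→0
composite: ⟨0->1; 1->0⟩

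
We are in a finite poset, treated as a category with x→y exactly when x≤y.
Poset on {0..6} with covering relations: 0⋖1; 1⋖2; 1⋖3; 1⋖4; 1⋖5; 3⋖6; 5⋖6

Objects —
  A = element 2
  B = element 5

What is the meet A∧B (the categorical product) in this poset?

Common predecessors of 2,5: {0,1}
  0 ⊑ 1
  1 ⊑ 1
glb = 1

Answer: A∧B = 1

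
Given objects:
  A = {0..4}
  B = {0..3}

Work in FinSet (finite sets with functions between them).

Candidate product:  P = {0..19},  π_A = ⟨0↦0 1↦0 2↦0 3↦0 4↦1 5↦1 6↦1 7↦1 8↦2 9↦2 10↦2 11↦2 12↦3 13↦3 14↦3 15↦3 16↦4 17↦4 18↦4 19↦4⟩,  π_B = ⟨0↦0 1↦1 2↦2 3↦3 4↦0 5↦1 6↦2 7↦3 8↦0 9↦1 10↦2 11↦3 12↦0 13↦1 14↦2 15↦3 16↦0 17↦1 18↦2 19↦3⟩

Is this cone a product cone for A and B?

Answer: VALID PRODUCT

Work:
|A|·|B| = 5·4 = 20;  |P| = 20
Check the pairing map k ↦ (π_A(k), π_B(k)):
  0 ↦ (0,0)
  1 ↦ (0,1)
  2 ↦ (0,2)
  3 ↦ (0,3)
  4 ↦ (1,0)
  5 ↦ (1,1)
  6 ↦ (1,2)
  7 ↦ (1,3)
  8 ↦ (2,0)
  9 ↦ (2,1)
  10 ↦ (2,2)
  11 ↦ (2,3)
  12 ↦ (3,0)
  13 ↦ (3,1)
  14 ↦ (3,2)
  15 ↦ (3,3)
  16 ↦ (4,0)
  17 ↦ (4,1)
  18 ↦ (4,2)
  19 ↦ (4,3)
distinct pairs in image: 20 / 20 needed
  → bijection onto A×B; projections well-typed.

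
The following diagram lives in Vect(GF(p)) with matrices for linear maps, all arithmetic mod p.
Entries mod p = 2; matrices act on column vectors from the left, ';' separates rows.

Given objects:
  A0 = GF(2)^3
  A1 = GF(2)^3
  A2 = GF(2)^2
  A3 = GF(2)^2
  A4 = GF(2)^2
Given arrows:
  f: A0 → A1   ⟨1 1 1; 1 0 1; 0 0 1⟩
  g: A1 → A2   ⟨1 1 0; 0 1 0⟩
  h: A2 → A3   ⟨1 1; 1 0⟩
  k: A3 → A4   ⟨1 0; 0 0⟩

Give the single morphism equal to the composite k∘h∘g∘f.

Answer: ⟨1 1 1; 0 0 0⟩

Trace:
  e0=⟨1,0,0⟩ f→⟨1,1,0⟩ g→⟨0,1⟩ h→⟨1,0⟩ k→⟨1,0⟩
  e1=⟨0,1,0⟩ f→⟨1,0,0⟩ g→⟨1,0⟩ h→⟨1,1⟩ k→⟨1,0⟩
  e2=⟨0,0,1⟩ f→⟨1,1,1⟩ g→⟨0,1⟩ h→⟨1,0⟩ k→⟨1,0⟩
result: ⟨1 1 1; 0 0 0⟩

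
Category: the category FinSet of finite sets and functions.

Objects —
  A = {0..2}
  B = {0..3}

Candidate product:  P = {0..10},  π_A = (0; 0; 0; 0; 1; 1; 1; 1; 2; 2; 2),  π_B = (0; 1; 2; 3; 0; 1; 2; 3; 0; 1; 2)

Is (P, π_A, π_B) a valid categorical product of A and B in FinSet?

|A|·|B| = 3·4 = 12;  |P| = 11
  → cardinalities differ; no bijection possible.

Answer: NOT A VALID PRODUCT — |P|=11 ≠ |A|·|B|=12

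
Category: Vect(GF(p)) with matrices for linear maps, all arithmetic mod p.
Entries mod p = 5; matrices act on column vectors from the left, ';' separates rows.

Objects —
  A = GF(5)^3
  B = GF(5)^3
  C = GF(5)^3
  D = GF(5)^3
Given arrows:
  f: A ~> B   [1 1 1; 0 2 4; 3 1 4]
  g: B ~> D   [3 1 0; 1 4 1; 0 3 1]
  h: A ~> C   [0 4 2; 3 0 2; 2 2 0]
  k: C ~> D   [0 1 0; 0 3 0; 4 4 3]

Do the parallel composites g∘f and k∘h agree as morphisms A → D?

Along f;g (path 1):
  e0=(1,0,0) f~>(1,0,3) g~>(3,4,3)
  e1=(0,1,0) f~>(1,2,1) g~>(0,0,2)
  e2=(0,0,1) f~>(1,4,4) g~>(2,1,1)
  result₁ = [3 0 2; 4 0 1; 3 2 1]
Along h;k (path 2):
  e0=(1,0,0) h~>(0,3,2) k~>(3,4,3)
  e1=(0,1,0) h~>(4,0,2) k~>(0,0,2)
  e2=(0,0,1) h~>(2,2,0) k~>(2,1,1)
  result₂ = [3 0 2; 4 0 1; 3 2 1]
Equal? equal; square commutes

Answer: COMMUTES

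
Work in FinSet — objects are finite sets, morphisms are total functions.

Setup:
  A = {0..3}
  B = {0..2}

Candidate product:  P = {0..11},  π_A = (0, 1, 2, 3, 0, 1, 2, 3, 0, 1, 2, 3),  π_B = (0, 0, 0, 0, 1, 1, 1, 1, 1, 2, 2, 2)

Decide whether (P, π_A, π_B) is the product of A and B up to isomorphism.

Answer: NOT A VALID PRODUCT — duplicate pair at indices 4,8

Work:
|A|·|B| = 4·3 = 12;  |P| = 12
Check the pairing map k ↦ (π_A(k), π_B(k)):
  0 -> (0,0)
  1 -> (1,0)
  2 -> (2,0)
  3 -> (3,0)
  4 -> (0,1)
  5 -> (1,1)
  6 -> (2,1)
  7 -> (3,1)
  8 -> (0,1)  ✗ repeats pair of k=4
  9 -> (1,2)
  10 -> (2,2)
  11 -> (3,2)
distinct pairs in image: 11 / 12 needed
  → (0,1) hit at k=4 and k=8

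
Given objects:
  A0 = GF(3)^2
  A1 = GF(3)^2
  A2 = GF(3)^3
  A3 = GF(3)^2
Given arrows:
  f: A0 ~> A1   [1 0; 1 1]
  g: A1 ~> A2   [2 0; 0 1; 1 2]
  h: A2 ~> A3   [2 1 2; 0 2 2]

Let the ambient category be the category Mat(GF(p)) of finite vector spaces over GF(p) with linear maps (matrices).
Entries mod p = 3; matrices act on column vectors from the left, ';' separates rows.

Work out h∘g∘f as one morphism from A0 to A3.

Answer: [2 2; 2 0]

Derivation:
  e0=(1,0) f~>(1,1) g~>(2,1,0) h~>(2,2)
  e1=(0,1) f~>(0,1) g~>(0,1,2) h~>(2,0)
result: [2 2; 2 0]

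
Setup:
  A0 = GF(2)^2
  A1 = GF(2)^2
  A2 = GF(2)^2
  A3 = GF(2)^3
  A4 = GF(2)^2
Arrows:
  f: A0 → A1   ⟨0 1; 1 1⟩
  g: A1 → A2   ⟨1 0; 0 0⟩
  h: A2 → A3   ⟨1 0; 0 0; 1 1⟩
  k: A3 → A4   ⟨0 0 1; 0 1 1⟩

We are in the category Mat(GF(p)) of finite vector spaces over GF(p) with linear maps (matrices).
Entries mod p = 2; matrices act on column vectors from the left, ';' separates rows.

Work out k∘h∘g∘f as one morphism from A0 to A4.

Answer: ⟨0 1; 0 1⟩

Trace:
  e0=⟨1,0⟩ f→⟨0,1⟩ g→⟨0,0⟩ h→⟨0,0,0⟩ k→⟨0,0⟩
  e1=⟨0,1⟩ f→⟨1,1⟩ g→⟨1,0⟩ h→⟨1,0,1⟩ k→⟨1,1⟩
composite: ⟨0 1; 0 1⟩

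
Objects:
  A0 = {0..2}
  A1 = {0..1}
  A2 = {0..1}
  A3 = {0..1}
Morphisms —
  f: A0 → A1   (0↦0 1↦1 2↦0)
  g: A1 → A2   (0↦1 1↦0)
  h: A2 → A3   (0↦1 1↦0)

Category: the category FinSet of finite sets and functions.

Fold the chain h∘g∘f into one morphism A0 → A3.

Answer: (0↦0 1↦1 2↦0)

Trace:
  0 f→0 g→1 h→0
  1 f→1 g→0 h→1
  2 f→0 g→1 h→0
result: (0↦0 1↦1 2↦0)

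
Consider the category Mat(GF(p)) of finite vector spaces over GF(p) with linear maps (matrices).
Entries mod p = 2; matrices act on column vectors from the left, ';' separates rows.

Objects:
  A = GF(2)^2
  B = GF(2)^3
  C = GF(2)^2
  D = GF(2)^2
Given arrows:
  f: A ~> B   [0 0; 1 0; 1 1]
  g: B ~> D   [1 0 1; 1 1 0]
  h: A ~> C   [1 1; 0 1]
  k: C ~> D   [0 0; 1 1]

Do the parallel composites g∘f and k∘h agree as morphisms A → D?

Answer: DOES NOT COMMUTE

Work:
1) trace f;g:
  e0=[1,0] f~>[0,1,1] g~>[1,1]
  e1=[0,1] f~>[0,0,1] g~>[1,0]
  composite₁ = [1 1; 1 0]
2) trace h;k:
  e0=[1,0] h~>[1,0] k~>[0,1]
  e1=[0,1] h~>[1,1] k~>[0,0]
  composite₂ = [0 0; 1 0]
Equal? distinct morphisms ✗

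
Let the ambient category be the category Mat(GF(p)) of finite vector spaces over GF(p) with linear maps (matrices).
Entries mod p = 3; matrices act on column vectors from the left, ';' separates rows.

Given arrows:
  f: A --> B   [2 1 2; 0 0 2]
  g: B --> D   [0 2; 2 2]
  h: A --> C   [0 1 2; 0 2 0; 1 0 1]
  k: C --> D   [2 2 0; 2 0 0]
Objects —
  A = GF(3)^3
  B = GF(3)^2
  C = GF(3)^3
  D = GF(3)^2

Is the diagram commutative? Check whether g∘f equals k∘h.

Answer: DOES NOT COMMUTE

Work:
Path 1 = f;g:
  e0=⟨1,0,0⟩ f-->⟨2,0⟩ g-->⟨0,1⟩
  e1=⟨0,1,0⟩ f-->⟨1,0⟩ g-->⟨0,2⟩
  e2=⟨0,0,1⟩ f-->⟨2,2⟩ g-->⟨1,2⟩
  result₁ = [0 0 1; 1 2 2]
Path 2 = h;k:
  e0=⟨1,0,0⟩ h-->⟨0,0,1⟩ k-->⟨0,0⟩
  e1=⟨0,1,0⟩ h-->⟨1,2,0⟩ k-->⟨0,2⟩
  e2=⟨0,0,1⟩ h-->⟨2,0,1⟩ k-->⟨1,1⟩
  result₂ = [0 0 1; 0 2 1]
Equal? differ; not commutative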